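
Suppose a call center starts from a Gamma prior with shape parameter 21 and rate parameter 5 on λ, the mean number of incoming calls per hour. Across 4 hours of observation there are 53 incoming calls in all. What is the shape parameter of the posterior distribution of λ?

Total count 53 over total exposure 4 hours.
Posterior: α' = 21 + 53 = 74, β' = 5 + 4 = 9.

74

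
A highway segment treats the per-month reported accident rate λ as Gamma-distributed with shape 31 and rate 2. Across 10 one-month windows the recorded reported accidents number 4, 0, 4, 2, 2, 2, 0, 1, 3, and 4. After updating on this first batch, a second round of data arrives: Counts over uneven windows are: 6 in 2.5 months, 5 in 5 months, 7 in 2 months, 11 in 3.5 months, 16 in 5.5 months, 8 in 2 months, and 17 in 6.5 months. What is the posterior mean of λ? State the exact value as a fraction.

Total count: 4 + 0 + 4 + 2 + 2 + 2 + 0 + 1 + 3 + 4 = 22.
Total exposure: 10 months.
After the first batch: Gamma(31 + 22, 2 + 10) = Gamma(53, 12).
Total count: 6 + 5 + 7 + 11 + 16 + 8 + 17 = 70.
Total exposure: 2.5 + 5 + 2 + 3.5 + 5.5 + 2 + 6.5 = 27 months.
After the second batch: Gamma(53 + 70, 12 + 27) = Gamma(123, 39).
Posterior mean = α'/β' = 123/39 = 41/13.

41/13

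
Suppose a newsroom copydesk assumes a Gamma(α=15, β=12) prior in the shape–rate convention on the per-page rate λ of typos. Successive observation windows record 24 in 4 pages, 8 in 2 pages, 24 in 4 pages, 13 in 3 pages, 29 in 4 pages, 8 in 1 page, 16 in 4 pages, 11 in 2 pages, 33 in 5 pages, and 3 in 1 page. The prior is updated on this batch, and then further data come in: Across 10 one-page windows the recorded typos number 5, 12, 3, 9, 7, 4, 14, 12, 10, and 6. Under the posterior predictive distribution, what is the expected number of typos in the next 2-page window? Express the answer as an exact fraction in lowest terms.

133/13

Total count: 24 + 8 + 24 + 13 + 29 + 8 + 16 + 11 + 33 + 3 = 169.
Total exposure: 4 + 2 + 4 + 3 + 4 + 1 + 4 + 2 + 5 + 1 = 30 pages.
After the first batch: Gamma(15 + 169, 12 + 30) = Gamma(184, 42).
Total count: 5 + 12 + 3 + 9 + 7 + 4 + 14 + 12 + 10 + 6 = 82.
Total exposure: 10 pages.
After the second batch: Gamma(184 + 82, 42 + 10) = Gamma(266, 52).
Predictive mean over a 2-page window = T·E[λ|data] = 2·266/52 = 133/13.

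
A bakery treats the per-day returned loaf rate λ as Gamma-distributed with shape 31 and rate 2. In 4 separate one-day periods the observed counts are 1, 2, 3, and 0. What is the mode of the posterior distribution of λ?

6

Total count: 1 + 2 + 3 + 0 = 6.
Total exposure: 4 days.
The Gamma prior is conjugate for the Poisson rate, so λ | data ~ Gamma(31+6, 2+4) = Gamma(37, 6).
Posterior mode = (α'−1)/β' = 36/6 = 6.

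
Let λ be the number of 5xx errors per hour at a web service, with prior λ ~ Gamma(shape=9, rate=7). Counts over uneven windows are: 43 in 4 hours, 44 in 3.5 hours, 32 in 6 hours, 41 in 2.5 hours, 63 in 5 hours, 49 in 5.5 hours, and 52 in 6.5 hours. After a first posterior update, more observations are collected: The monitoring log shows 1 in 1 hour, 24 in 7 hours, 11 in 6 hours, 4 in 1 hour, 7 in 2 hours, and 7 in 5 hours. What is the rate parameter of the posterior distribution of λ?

Total count: 43 + 44 + 32 + 41 + 63 + 49 + 52 = 324.
Total exposure: 4 + 3.5 + 6 + 2.5 + 5 + 5.5 + 6.5 = 33 hours.
After the first batch: Gamma(9 + 324, 7 + 33) = Gamma(333, 40).
Total count: 1 + 24 + 11 + 4 + 7 + 7 = 54.
Total exposure: 1 + 7 + 6 + 1 + 2 + 5 = 22 hours.
After the second batch: Gamma(333 + 54, 40 + 22) = Gamma(387, 62).

62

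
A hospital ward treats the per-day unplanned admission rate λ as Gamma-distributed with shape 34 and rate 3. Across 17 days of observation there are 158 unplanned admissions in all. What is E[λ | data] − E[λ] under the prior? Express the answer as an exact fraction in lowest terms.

-26/15

Total count 158 over total exposure 17 days.
Posterior: α' = 34 + 158 = 192, β' = 3 + 17 = 20.
Posterior mean = 192/20 = 48/5; prior mean = 34/3 = 34/3. Difference = 48/5 − 34/3 = -26/15.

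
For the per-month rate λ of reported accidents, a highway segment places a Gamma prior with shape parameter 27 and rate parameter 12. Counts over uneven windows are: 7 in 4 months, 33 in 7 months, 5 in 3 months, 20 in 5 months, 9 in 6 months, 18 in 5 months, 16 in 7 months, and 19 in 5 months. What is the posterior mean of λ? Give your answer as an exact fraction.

Total count: 7 + 33 + 5 + 20 + 9 + 18 + 16 + 19 = 127.
Total exposure: 4 + 7 + 3 + 5 + 6 + 5 + 7 + 5 = 42 months.
By Gamma–Poisson conjugacy, the posterior is Gamma(α + Σx, β + Σt) = Gamma(27 + 127, 12 + 42) = Gamma(154, 54).
Posterior mean = α'/β' = 154/54 = 77/27.

77/27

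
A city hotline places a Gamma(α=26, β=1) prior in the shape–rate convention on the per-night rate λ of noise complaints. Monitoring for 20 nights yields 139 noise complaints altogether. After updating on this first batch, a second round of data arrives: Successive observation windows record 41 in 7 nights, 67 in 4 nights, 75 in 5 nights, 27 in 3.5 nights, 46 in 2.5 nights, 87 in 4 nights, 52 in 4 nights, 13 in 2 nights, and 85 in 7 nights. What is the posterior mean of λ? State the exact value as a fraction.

329/30

Total count 139 over total exposure 20 nights.
After the first batch: Gamma(26 + 139, 1 + 20) = Gamma(165, 21).
Total count: 41 + 67 + 75 + 27 + 46 + 87 + 52 + 13 + 85 = 493.
Total exposure: 7 + 4 + 5 + 3.5 + 2.5 + 4 + 4 + 2 + 7 = 39 nights.
After the second batch: Gamma(165 + 493, 21 + 39) = Gamma(658, 60).
Posterior mean = α'/β' = 658/60 = 329/30.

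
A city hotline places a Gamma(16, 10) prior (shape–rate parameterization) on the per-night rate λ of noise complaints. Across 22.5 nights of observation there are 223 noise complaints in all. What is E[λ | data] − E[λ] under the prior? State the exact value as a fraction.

Total count 223 over total exposure 22.5 nights.
Posterior: α' = 16 + 223 = 239, β' = 10 + 22.5 = 65/2.
Posterior mean = 239/(65/2) = 478/65; prior mean = 16/10 = 8/5. Difference = 478/65 − 8/5 = 374/65.

374/65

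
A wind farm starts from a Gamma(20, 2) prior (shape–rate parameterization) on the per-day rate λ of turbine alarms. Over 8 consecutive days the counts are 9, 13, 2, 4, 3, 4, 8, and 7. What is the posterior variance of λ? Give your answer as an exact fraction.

Total count: 9 + 13 + 2 + 4 + 3 + 4 + 8 + 7 = 50.
Total exposure: 8 days.
Gamma(α, β) with Poisson data over total exposure Σt gives posterior Gamma(α+Σx, β+Σt) = Gamma(70, 10).
Posterior variance = α'/β'² = 70/100 = 7/10.

7/10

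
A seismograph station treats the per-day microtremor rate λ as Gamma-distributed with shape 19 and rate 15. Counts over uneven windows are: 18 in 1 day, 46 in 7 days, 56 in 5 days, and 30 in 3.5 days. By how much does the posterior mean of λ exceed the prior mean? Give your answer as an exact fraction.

Total count: 18 + 46 + 56 + 30 = 150.
Total exposure: 1 + 7 + 5 + 3.5 = 16.5 days.
Posterior: α' = 19 + 150 = 169, β' = 15 + 16.5 = 63/2.
Posterior mean = 169/(63/2) = 338/63; prior mean = 19/15 = 19/15. Difference = 338/63 − 19/15 = 1291/315.

1291/315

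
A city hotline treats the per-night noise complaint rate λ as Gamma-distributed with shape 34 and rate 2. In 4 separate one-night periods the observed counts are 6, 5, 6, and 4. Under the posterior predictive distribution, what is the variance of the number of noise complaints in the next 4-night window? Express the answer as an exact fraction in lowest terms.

550/9

Total count: 6 + 5 + 6 + 4 = 21.
Total exposure: 4 nights.
By Gamma–Poisson conjugacy, the posterior is Gamma(α + Σx, β + Σt) = Gamma(34 + 21, 2 + 4) = Gamma(55, 6).
The posterior predictive for a window of length T is Negative Binomial with variance T·α'·(β'+T)/β'² = 4·55·10/36 = 550/9.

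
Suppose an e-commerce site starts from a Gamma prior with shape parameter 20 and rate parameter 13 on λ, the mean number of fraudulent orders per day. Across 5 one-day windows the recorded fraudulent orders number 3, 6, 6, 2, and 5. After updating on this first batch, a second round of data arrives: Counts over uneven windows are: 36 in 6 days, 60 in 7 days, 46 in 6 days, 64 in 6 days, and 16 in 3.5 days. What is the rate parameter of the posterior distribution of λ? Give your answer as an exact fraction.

Total count: 3 + 6 + 6 + 2 + 5 = 22.
Total exposure: 5 days.
After the first batch: Gamma(20 + 22, 13 + 5) = Gamma(42, 18).
Total count: 36 + 60 + 46 + 64 + 16 = 222.
Total exposure: 6 + 7 + 6 + 6 + 3.5 = 28.5 days.
After the second batch: Gamma(42 + 222, 18 + 28.5) = Gamma(264, 93/2).

93/2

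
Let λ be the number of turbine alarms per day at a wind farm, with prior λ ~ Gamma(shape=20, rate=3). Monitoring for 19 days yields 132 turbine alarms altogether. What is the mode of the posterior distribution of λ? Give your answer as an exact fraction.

Total count 132 over total exposure 19 days.
By Gamma–Poisson conjugacy, the posterior is Gamma(α + Σx, β + Σt) = Gamma(20 + 132, 3 + 19) = Gamma(152, 22).
Posterior mode = (α'−1)/β' = 151/22.

151/22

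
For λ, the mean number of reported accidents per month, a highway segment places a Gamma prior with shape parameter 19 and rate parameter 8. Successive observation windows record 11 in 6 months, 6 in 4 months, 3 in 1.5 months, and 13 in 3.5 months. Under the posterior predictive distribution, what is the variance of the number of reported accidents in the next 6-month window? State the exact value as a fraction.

Total count: 11 + 6 + 3 + 13 = 33.
Total exposure: 6 + 4 + 1.5 + 3.5 = 15 months.
Posterior: α' = 19 + 33 = 52, β' = 8 + 15 = 23.
The posterior predictive for a window of length T is Negative Binomial with variance T·α'·(β'+T)/β'² = 6·52·29/529 = 9048/529.

9048/529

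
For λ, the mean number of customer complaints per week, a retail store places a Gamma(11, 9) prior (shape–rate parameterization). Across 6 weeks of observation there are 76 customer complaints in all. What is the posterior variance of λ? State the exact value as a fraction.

29/75

Total count 76 over total exposure 6 weeks.
By Gamma–Poisson conjugacy, the posterior is Gamma(α + Σx, β + Σt) = Gamma(11 + 76, 9 + 6) = Gamma(87, 15).
Posterior variance = α'/β'² = 87/225 = 29/75.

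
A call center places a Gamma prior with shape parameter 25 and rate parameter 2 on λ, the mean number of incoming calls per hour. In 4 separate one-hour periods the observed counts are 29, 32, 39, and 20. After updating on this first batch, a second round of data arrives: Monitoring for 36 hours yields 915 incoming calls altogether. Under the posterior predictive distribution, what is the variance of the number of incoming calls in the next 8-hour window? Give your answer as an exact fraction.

106000/441

Total count: 29 + 32 + 39 + 20 = 120.
Total exposure: 4 hours.
After the first batch: Gamma(25 + 120, 2 + 4) = Gamma(145, 6).
Total count 915 over total exposure 36 hours.
After the second batch: Gamma(145 + 915, 6 + 36) = Gamma(1060, 42).
The posterior predictive for a window of length T is Negative Binomial with variance T·α'·(β'+T)/β'² = 8·1060·50/1764 = 106000/441.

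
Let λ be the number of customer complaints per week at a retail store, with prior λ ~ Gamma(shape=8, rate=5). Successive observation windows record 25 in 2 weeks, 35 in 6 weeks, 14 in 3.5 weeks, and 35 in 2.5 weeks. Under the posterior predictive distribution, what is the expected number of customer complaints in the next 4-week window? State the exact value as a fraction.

468/19

Total count: 25 + 35 + 14 + 35 = 109.
Total exposure: 2 + 6 + 3.5 + 2.5 = 14 weeks.
Posterior: α' = 8 + 109 = 117, β' = 5 + 14 = 19.
Predictive mean over a 4-week window = T·E[λ|data] = 4·117/19 = 468/19.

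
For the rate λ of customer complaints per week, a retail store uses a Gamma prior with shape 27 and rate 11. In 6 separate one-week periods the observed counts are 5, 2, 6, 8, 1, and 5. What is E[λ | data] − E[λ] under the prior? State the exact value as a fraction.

Total count: 5 + 2 + 6 + 8 + 1 + 5 = 27.
Total exposure: 6 weeks.
Gamma(α, β) with Poisson data over total exposure Σt gives posterior Gamma(α+Σx, β+Σt) = Gamma(54, 17).
Posterior mean = 54/17 = 54/17; prior mean = 27/11 = 27/11. Difference = 54/17 − 27/11 = 135/187.

135/187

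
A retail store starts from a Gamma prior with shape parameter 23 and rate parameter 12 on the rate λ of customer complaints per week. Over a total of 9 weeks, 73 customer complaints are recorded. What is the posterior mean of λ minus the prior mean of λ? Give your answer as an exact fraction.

Total count 73 over total exposure 9 weeks.
By Gamma–Poisson conjugacy, the posterior is Gamma(α + Σx, β + Σt) = Gamma(23 + 73, 12 + 9) = Gamma(96, 21).
Posterior mean = 96/21 = 32/7; prior mean = 23/12 = 23/12. Difference = 32/7 − 23/12 = 223/84.

223/84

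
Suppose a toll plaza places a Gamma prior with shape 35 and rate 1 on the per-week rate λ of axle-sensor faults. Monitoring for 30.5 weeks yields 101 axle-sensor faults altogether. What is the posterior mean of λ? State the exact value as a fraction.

Total count 101 over total exposure 30.5 weeks.
By Gamma–Poisson conjugacy, the posterior is Gamma(α + Σx, β + Σt) = Gamma(35 + 101, 1 + 30.5) = Gamma(136, 63/2).
Posterior mean = α'/β' = 136/(63/2) = 272/63.

272/63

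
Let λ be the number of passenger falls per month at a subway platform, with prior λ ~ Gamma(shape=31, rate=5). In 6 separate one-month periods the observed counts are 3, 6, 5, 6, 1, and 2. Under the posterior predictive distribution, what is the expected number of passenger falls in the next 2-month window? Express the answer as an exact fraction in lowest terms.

Total count: 3 + 6 + 5 + 6 + 1 + 2 = 23.
Total exposure: 6 months.
Posterior: α' = 31 + 23 = 54, β' = 5 + 6 = 11.
Predictive mean over a 2-month window = T·E[λ|data] = 2·54/11 = 108/11.

108/11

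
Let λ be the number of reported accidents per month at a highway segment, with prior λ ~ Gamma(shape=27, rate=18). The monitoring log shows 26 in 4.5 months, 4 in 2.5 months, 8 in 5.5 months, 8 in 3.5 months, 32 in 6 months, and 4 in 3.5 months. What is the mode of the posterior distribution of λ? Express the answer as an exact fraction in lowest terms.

72/29

Total count: 26 + 4 + 8 + 8 + 32 + 4 = 82.
Total exposure: 4.5 + 2.5 + 5.5 + 3.5 + 6 + 3.5 = 25.5 months.
Conjugate update: add total count to the shape and total exposure to the rate, giving Gamma(109, 87/2).
Posterior mode = (α'−1)/β' = 108/(87/2) = 72/29.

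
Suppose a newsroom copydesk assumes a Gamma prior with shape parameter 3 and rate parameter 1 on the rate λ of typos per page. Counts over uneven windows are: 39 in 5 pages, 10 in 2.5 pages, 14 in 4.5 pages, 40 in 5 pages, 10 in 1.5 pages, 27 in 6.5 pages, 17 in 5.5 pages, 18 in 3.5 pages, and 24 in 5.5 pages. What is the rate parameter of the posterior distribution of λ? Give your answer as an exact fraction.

Total count: 39 + 10 + 14 + 40 + 10 + 27 + 17 + 18 + 24 = 199.
Total exposure: 5 + 2.5 + 4.5 + 5 + 1.5 + 6.5 + 5.5 + 3.5 + 5.5 = 39.5 pages.
By Gamma–Poisson conjugacy, the posterior is Gamma(α + Σx, β + Σt) = Gamma(3 + 199, 1 + 39.5) = Gamma(202, 81/2).

81/2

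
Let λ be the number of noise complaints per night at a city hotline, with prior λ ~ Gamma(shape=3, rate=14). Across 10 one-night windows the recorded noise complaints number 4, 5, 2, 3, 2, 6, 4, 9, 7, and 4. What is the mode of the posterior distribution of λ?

Total count: 4 + 5 + 2 + 3 + 2 + 6 + 4 + 9 + 7 + 4 = 46.
Total exposure: 10 nights.
The Gamma prior is conjugate for the Poisson rate, so λ | data ~ Gamma(3+46, 14+10) = Gamma(49, 24).
Posterior mode = (α'−1)/β' = 48/24 = 2.

2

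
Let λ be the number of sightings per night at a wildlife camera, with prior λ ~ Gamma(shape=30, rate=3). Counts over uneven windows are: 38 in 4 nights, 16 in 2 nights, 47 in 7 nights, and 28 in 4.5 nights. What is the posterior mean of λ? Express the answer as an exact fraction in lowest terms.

318/41

Total count: 38 + 16 + 47 + 28 = 129.
Total exposure: 4 + 2 + 7 + 4.5 = 17.5 nights.
Gamma(α, β) with Poisson data over total exposure Σt gives posterior Gamma(α+Σx, β+Σt) = Gamma(159, 41/2).
Posterior mean = α'/β' = 159/(41/2) = 318/41.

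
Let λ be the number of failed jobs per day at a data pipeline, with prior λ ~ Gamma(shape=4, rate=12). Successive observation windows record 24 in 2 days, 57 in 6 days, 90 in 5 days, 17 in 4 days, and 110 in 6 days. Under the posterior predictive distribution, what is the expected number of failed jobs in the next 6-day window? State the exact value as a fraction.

Total count: 24 + 57 + 90 + 17 + 110 = 298.
Total exposure: 2 + 6 + 5 + 4 + 6 = 23 days.
The Gamma prior is conjugate for the Poisson rate, so λ | data ~ Gamma(4+298, 12+23) = Gamma(302, 35).
Predictive mean over a 6-day window = T·E[λ|data] = 6·302/35 = 1812/35.

1812/35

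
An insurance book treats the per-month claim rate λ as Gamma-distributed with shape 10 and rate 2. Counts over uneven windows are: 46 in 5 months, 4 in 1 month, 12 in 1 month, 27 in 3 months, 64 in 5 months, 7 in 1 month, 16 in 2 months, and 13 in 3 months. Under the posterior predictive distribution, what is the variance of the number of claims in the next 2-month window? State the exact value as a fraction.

Total count: 46 + 4 + 12 + 27 + 64 + 7 + 16 + 13 = 189.
Total exposure: 5 + 1 + 1 + 3 + 5 + 1 + 2 + 3 = 21 months.
Posterior: α' = 10 + 189 = 199, β' = 2 + 21 = 23.
The posterior predictive for a window of length T is Negative Binomial with variance T·α'·(β'+T)/β'² = 2·199·25/529 = 9950/529.

9950/529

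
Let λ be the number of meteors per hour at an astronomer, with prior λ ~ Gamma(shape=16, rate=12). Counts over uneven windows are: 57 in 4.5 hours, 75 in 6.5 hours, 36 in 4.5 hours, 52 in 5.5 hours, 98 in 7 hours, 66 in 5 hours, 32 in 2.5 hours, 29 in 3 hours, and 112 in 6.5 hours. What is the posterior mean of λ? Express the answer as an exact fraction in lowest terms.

191/19

Total count: 57 + 75 + 36 + 52 + 98 + 66 + 32 + 29 + 112 = 557.
Total exposure: 4.5 + 6.5 + 4.5 + 5.5 + 7 + 5 + 2.5 + 3 + 6.5 = 45 hours.
Conjugate update: add total count to the shape and total exposure to the rate, giving Gamma(573, 57).
Posterior mean = α'/β' = 573/57 = 191/19.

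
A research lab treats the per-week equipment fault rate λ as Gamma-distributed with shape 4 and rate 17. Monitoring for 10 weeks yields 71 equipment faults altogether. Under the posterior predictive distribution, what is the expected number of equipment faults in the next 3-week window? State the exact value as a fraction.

Total count 71 over total exposure 10 weeks.
Gamma(α, β) with Poisson data over total exposure Σt gives posterior Gamma(α+Σx, β+Σt) = Gamma(75, 27).
Predictive mean over a 3-week window = T·E[λ|data] = 3·75/27 = 25/3.

25/3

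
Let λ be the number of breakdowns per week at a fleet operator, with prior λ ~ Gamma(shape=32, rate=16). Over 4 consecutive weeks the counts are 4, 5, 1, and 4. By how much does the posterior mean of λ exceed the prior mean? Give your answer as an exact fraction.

3/10

Total count: 4 + 5 + 1 + 4 = 14.
Total exposure: 4 weeks.
The Gamma prior is conjugate for the Poisson rate, so λ | data ~ Gamma(32+14, 16+4) = Gamma(46, 20).
Posterior mean = 46/20 = 23/10; prior mean = 32/16 = 2. Difference = 23/10 − 2 = 3/10.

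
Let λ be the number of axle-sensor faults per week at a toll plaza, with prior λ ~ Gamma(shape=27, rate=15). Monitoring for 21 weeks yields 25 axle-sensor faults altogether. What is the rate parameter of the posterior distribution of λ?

Total count 25 over total exposure 21 weeks.
Posterior: α' = 27 + 25 = 52, β' = 15 + 21 = 36.

36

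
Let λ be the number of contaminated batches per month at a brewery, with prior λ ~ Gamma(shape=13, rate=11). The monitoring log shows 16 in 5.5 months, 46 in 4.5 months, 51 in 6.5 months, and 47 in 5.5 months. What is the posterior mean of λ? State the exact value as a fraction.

173/33

Total count: 16 + 46 + 51 + 47 = 160.
Total exposure: 5.5 + 4.5 + 6.5 + 5.5 = 22 months.
Conjugate update: add total count to the shape and total exposure to the rate, giving Gamma(173, 33).
Posterior mean = α'/β' = 173/33.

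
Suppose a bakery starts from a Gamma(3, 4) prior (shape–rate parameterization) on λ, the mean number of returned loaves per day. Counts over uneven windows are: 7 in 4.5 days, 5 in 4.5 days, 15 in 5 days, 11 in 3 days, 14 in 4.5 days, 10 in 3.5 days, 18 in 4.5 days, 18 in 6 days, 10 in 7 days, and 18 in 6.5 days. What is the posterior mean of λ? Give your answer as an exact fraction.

Total count: 7 + 5 + 15 + 11 + 14 + 10 + 18 + 18 + 10 + 18 = 126.
Total exposure: 4.5 + 4.5 + 5 + 3 + 4.5 + 3.5 + 4.5 + 6 + 7 + 6.5 = 49 days.
Gamma(α, β) with Poisson data over total exposure Σt gives posterior Gamma(α+Σx, β+Σt) = Gamma(129, 53).
Posterior mean = α'/β' = 129/53.

129/53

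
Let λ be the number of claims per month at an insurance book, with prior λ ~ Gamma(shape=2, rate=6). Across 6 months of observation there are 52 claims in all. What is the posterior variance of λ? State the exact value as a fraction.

3/8

Total count 52 over total exposure 6 months.
The Gamma prior is conjugate for the Poisson rate, so λ | data ~ Gamma(2+52, 6+6) = Gamma(54, 12).
Posterior variance = α'/β'² = 54/144 = 3/8.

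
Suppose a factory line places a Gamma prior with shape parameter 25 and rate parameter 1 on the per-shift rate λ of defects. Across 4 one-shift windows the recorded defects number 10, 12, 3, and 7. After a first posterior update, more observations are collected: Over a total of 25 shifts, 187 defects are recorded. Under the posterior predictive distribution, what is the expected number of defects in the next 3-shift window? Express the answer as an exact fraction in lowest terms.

122/5

Total count: 10 + 12 + 3 + 7 = 32.
Total exposure: 4 shifts.
After the first batch: Gamma(25 + 32, 1 + 4) = Gamma(57, 5).
Total count 187 over total exposure 25 shifts.
After the second batch: Gamma(57 + 187, 5 + 25) = Gamma(244, 30).
Predictive mean over a 3-shift window = T·E[λ|data] = 3·244/30 = 122/5.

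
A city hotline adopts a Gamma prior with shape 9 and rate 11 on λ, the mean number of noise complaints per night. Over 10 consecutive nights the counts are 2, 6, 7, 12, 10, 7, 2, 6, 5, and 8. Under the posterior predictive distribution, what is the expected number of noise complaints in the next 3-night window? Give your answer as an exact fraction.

74/7

Total count: 2 + 6 + 7 + 12 + 10 + 7 + 2 + 6 + 5 + 8 = 65.
Total exposure: 10 nights.
Conjugate update: add total count to the shape and total exposure to the rate, giving Gamma(74, 21).
Predictive mean over a 3-night window = T·E[λ|data] = 3·74/21 = 74/7.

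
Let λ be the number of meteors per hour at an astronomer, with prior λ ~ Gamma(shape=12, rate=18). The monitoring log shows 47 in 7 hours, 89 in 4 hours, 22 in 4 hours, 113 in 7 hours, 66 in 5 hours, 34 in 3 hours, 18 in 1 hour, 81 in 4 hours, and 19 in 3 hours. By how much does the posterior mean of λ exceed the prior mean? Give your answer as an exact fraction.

1391/168

Total count: 47 + 89 + 22 + 113 + 66 + 34 + 18 + 81 + 19 = 489.
Total exposure: 7 + 4 + 4 + 7 + 5 + 3 + 1 + 4 + 3 = 38 hours.
Conjugate update: add total count to the shape and total exposure to the rate, giving Gamma(501, 56).
Posterior mean = 501/56 = 501/56; prior mean = 12/18 = 2/3. Difference = 501/56 − 2/3 = 1391/168.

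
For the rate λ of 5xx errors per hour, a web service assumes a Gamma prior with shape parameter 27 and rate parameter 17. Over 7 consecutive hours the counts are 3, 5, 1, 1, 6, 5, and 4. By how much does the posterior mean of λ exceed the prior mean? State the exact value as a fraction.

59/102

Total count: 3 + 5 + 1 + 1 + 6 + 5 + 4 = 25.
Total exposure: 7 hours.
Posterior: α' = 27 + 25 = 52, β' = 17 + 7 = 24.
Posterior mean = 52/24 = 13/6; prior mean = 27/17 = 27/17. Difference = 13/6 − 27/17 = 59/102.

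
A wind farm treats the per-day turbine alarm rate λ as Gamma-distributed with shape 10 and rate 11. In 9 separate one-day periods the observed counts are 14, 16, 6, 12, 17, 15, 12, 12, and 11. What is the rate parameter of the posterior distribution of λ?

20

Total count: 14 + 16 + 6 + 12 + 17 + 15 + 12 + 12 + 11 = 115.
Total exposure: 9 days.
Posterior: α' = 10 + 115 = 125, β' = 11 + 9 = 20.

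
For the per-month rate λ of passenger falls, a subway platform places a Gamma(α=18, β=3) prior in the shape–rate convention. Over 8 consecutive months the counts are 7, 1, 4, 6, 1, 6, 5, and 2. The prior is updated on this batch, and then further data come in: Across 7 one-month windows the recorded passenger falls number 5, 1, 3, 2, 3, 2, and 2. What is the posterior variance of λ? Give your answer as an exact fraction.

Total count: 7 + 1 + 4 + 6 + 1 + 6 + 5 + 2 = 32.
Total exposure: 8 months.
After the first batch: Gamma(18 + 32, 3 + 8) = Gamma(50, 11).
Total count: 5 + 1 + 3 + 2 + 3 + 2 + 2 = 18.
Total exposure: 7 months.
After the second batch: Gamma(50 + 18, 11 + 7) = Gamma(68, 18).
Posterior variance = α'/β'² = 68/324 = 17/81.

17/81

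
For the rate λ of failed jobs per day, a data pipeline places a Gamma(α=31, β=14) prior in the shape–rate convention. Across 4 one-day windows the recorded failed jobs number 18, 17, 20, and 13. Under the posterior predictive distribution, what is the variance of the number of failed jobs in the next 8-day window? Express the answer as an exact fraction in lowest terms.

572/9

Total count: 18 + 17 + 20 + 13 = 68.
Total exposure: 4 days.
Posterior: α' = 31 + 68 = 99, β' = 14 + 4 = 18.
The posterior predictive for a window of length T is Negative Binomial with variance T·α'·(β'+T)/β'² = 8·99·26/324 = 572/9.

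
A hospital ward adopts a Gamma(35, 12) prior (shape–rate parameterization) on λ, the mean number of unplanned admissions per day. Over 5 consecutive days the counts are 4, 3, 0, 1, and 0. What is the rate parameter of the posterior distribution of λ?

17

Total count: 4 + 3 + 0 + 1 + 0 = 8.
Total exposure: 5 days.
Posterior: α' = 35 + 8 = 43, β' = 12 + 5 = 17.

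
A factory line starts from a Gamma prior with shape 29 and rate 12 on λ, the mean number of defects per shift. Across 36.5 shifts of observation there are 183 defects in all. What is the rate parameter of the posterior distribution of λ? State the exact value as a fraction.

Total count 183 over total exposure 36.5 shifts.
Posterior: α' = 29 + 183 = 212, β' = 12 + 36.5 = 97/2.

97/2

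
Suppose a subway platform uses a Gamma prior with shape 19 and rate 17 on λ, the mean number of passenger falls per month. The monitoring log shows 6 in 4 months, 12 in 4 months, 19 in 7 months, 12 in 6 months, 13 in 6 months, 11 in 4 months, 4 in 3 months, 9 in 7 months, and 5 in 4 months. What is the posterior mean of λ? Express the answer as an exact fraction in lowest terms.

Total count: 6 + 12 + 19 + 12 + 13 + 11 + 4 + 9 + 5 = 91.
Total exposure: 4 + 4 + 7 + 6 + 6 + 4 + 3 + 7 + 4 = 45 months.
Gamma(α, β) with Poisson data over total exposure Σt gives posterior Gamma(α+Σx, β+Σt) = Gamma(110, 62).
Posterior mean = α'/β' = 110/62 = 55/31.

55/31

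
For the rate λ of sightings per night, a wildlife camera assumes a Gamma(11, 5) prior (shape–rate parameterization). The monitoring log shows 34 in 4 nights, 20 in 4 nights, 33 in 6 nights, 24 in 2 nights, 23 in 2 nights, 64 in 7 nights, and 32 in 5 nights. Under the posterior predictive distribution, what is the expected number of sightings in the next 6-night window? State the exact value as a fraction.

1446/35

Total count: 34 + 20 + 33 + 24 + 23 + 64 + 32 = 230.
Total exposure: 4 + 4 + 6 + 2 + 2 + 7 + 5 = 30 nights.
By Gamma–Poisson conjugacy, the posterior is Gamma(α + Σx, β + Σt) = Gamma(11 + 230, 5 + 30) = Gamma(241, 35).
Predictive mean over a 6-night window = T·E[λ|data] = 6·241/35 = 1446/35.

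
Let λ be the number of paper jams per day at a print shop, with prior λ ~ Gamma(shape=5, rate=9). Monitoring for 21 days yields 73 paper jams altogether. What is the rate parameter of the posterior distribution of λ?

30

Total count 73 over total exposure 21 days.
The Gamma prior is conjugate for the Poisson rate, so λ | data ~ Gamma(5+73, 9+21) = Gamma(78, 30).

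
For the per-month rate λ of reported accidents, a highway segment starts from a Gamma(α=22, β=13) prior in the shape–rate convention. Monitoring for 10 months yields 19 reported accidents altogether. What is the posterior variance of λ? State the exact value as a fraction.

41/529

Total count 19 over total exposure 10 months.
Gamma(α, β) with Poisson data over total exposure Σt gives posterior Gamma(α+Σx, β+Σt) = Gamma(41, 23).
Posterior variance = α'/β'² = 41/529.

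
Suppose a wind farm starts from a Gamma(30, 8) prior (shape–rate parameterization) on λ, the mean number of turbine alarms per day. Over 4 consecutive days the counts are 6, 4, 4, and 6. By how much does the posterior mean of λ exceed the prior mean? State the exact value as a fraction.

Total count: 6 + 4 + 4 + 6 = 20.
Total exposure: 4 days.
Conjugate update: add total count to the shape and total exposure to the rate, giving Gamma(50, 12).
Posterior mean = 50/12 = 25/6; prior mean = 30/8 = 15/4. Difference = 25/6 − 15/4 = 5/12.

5/12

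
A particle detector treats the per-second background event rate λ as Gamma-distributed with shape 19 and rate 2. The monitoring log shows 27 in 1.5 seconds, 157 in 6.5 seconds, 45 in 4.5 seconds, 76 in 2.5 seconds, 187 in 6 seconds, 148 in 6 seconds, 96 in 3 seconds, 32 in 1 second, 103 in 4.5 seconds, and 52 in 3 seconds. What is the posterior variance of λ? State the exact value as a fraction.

1256/2187

Total count: 27 + 157 + 45 + 76 + 187 + 148 + 96 + 32 + 103 + 52 = 923.
Total exposure: 1.5 + 6.5 + 4.5 + 2.5 + 6 + 6 + 3 + 1 + 4.5 + 3 = 38.5 seconds.
Conjugate update: add total count to the shape and total exposure to the rate, giving Gamma(942, 81/2).
Posterior variance = α'/β'² = 942/(6561/4) = 1256/2187.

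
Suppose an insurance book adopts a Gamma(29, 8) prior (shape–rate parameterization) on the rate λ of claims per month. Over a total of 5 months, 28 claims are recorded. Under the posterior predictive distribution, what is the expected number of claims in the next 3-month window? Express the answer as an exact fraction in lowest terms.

Total count 28 over total exposure 5 months.
Gamma(α, β) with Poisson data over total exposure Σt gives posterior Gamma(α+Σx, β+Σt) = Gamma(57, 13).
Predictive mean over a 3-month window = T·E[λ|data] = 3·57/13 = 171/13.

171/13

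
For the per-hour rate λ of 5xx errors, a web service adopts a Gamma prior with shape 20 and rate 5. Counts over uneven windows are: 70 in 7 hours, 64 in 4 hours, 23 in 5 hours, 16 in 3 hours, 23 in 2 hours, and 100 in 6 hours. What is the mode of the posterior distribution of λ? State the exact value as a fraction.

Total count: 70 + 64 + 23 + 16 + 23 + 100 = 296.
Total exposure: 7 + 4 + 5 + 3 + 2 + 6 = 27 hours.
The Gamma prior is conjugate for the Poisson rate, so λ | data ~ Gamma(20+296, 5+27) = Gamma(316, 32).
Posterior mode = (α'−1)/β' = 315/32.

315/32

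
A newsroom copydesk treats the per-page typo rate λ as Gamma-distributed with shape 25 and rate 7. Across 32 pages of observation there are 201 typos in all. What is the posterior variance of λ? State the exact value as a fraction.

226/1521

Total count 201 over total exposure 32 pages.
Conjugate update: add total count to the shape and total exposure to the rate, giving Gamma(226, 39).
Posterior variance = α'/β'² = 226/1521.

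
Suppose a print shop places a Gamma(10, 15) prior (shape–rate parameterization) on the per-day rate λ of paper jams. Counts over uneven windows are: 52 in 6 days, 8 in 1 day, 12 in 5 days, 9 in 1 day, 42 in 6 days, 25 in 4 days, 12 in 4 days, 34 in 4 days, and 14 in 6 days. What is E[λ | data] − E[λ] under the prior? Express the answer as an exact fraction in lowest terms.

275/78

Total count: 52 + 8 + 12 + 9 + 42 + 25 + 12 + 34 + 14 = 208.
Total exposure: 6 + 1 + 5 + 1 + 6 + 4 + 4 + 4 + 6 = 37 days.
Gamma(α, β) with Poisson data over total exposure Σt gives posterior Gamma(α+Σx, β+Σt) = Gamma(218, 52).
Posterior mean = 218/52 = 109/26; prior mean = 10/15 = 2/3. Difference = 109/26 − 2/3 = 275/78.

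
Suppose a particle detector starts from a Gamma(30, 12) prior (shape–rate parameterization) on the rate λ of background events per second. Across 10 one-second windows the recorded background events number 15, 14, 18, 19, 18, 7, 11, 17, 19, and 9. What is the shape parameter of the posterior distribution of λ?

177

Total count: 15 + 14 + 18 + 19 + 18 + 7 + 11 + 17 + 19 + 9 = 147.
Total exposure: 10 seconds.
Posterior: α' = 30 + 147 = 177, β' = 12 + 10 = 22.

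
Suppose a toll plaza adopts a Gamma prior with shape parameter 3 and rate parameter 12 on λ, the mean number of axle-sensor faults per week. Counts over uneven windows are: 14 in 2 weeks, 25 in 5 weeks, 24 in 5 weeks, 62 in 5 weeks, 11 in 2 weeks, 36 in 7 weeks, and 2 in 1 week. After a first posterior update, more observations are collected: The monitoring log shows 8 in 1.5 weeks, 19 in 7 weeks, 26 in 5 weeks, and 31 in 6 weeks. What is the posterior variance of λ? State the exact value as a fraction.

Total count: 14 + 25 + 24 + 62 + 11 + 36 + 2 = 174.
Total exposure: 2 + 5 + 5 + 5 + 2 + 7 + 1 = 27 weeks.
After the first batch: Gamma(3 + 174, 12 + 27) = Gamma(177, 39).
Total count: 8 + 19 + 26 + 31 = 84.
Total exposure: 1.5 + 7 + 5 + 6 = 19.5 weeks.
After the second batch: Gamma(177 + 84, 39 + 19.5) = Gamma(261, 117/2).
Posterior variance = α'/β'² = 261/(13689/4) = 116/1521.

116/1521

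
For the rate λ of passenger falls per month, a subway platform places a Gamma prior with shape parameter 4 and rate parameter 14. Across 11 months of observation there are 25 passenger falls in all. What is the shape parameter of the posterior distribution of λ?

29

Total count 25 over total exposure 11 months.
The Gamma prior is conjugate for the Poisson rate, so λ | data ~ Gamma(4+25, 14+11) = Gamma(29, 25).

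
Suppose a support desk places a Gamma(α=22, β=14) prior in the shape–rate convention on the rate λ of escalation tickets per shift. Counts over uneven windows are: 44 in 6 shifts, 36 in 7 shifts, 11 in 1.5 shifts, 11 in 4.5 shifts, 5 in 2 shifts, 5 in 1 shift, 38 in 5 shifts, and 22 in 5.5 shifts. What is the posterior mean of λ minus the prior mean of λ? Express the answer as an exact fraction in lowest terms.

1693/651

Total count: 44 + 36 + 11 + 11 + 5 + 5 + 38 + 22 = 172.
Total exposure: 6 + 7 + 1.5 + 4.5 + 2 + 1 + 5 + 5.5 = 32.5 shifts.
The Gamma prior is conjugate for the Poisson rate, so λ | data ~ Gamma(22+172, 14+32.5) = Gamma(194, 93/2).
Posterior mean = 194/(93/2) = 388/93; prior mean = 22/14 = 11/7. Difference = 388/93 − 11/7 = 1693/651.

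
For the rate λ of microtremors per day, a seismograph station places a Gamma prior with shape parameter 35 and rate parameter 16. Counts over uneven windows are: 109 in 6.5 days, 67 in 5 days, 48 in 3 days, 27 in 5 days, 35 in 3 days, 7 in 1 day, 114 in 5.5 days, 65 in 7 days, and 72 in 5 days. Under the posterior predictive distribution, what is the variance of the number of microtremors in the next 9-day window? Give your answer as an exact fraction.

Total count: 109 + 67 + 48 + 27 + 35 + 7 + 114 + 65 + 72 = 544.
Total exposure: 6.5 + 5 + 3 + 5 + 3 + 1 + 5.5 + 7 + 5 = 41 days.
Conjugate update: add total count to the shape and total exposure to the rate, giving Gamma(579, 57).
The posterior predictive for a window of length T is Negative Binomial with variance T·α'·(β'+T)/β'² = 9·579·66/3249 = 38214/361.

38214/361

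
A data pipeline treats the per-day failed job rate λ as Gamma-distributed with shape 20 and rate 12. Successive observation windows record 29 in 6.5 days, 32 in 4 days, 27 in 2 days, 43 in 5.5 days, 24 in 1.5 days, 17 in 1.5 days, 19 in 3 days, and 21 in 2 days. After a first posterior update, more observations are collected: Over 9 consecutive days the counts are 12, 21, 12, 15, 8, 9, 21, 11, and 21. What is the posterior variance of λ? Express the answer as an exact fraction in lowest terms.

362/2209

Total count: 29 + 32 + 27 + 43 + 24 + 17 + 19 + 21 = 212.
Total exposure: 6.5 + 4 + 2 + 5.5 + 1.5 + 1.5 + 3 + 2 = 26 days.
After the first batch: Gamma(20 + 212, 12 + 26) = Gamma(232, 38).
Total count: 12 + 21 + 12 + 15 + 8 + 9 + 21 + 11 + 21 = 130.
Total exposure: 9 days.
After the second batch: Gamma(232 + 130, 38 + 9) = Gamma(362, 47).
Posterior variance = α'/β'² = 362/2209.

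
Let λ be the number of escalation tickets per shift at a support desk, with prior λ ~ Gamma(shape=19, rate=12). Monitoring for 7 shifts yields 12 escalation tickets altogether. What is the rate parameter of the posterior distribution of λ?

19

Total count 12 over total exposure 7 shifts.
Conjugate update: add total count to the shape and total exposure to the rate, giving Gamma(31, 19).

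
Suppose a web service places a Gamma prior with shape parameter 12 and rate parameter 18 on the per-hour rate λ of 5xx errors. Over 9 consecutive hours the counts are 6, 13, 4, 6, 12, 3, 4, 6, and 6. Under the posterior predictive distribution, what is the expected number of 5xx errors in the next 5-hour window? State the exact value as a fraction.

Total count: 6 + 13 + 4 + 6 + 12 + 3 + 4 + 6 + 6 = 60.
Total exposure: 9 hours.
Gamma(α, β) with Poisson data over total exposure Σt gives posterior Gamma(α+Σx, β+Σt) = Gamma(72, 27).
Predictive mean over a 5-hour window = T·E[λ|data] = 5·72/27 = 40/3.

40/3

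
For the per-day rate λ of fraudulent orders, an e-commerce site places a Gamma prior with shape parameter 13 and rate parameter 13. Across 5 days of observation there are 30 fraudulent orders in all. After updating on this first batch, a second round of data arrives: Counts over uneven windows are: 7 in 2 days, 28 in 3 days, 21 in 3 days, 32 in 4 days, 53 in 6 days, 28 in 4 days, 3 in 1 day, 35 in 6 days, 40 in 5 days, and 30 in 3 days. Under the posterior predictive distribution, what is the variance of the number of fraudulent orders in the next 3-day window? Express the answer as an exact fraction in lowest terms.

Total count 30 over total exposure 5 days.
After the first batch: Gamma(13 + 30, 13 + 5) = Gamma(43, 18).
Total count: 7 + 28 + 21 + 32 + 53 + 28 + 3 + 35 + 40 + 30 = 277.
Total exposure: 2 + 3 + 3 + 4 + 6 + 4 + 1 + 6 + 5 + 3 = 37 days.
After the second batch: Gamma(43 + 277, 18 + 37) = Gamma(320, 55).
The posterior predictive for a window of length T is Negative Binomial with variance T·α'·(β'+T)/β'² = 3·320·58/3025 = 11136/605.

11136/605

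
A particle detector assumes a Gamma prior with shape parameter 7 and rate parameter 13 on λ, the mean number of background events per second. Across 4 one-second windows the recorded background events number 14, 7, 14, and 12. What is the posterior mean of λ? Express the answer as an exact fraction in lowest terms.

54/17

Total count: 14 + 7 + 14 + 12 = 47.
Total exposure: 4 seconds.
Conjugate update: add total count to the shape and total exposure to the rate, giving Gamma(54, 17).
Posterior mean = α'/β' = 54/17.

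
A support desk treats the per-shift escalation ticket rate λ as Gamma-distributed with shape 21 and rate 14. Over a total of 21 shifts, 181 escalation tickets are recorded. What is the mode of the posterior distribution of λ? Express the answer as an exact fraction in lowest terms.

201/35

Total count 181 over total exposure 21 shifts.
The Gamma prior is conjugate for the Poisson rate, so λ | data ~ Gamma(21+181, 14+21) = Gamma(202, 35).
Posterior mode = (α'−1)/β' = 201/35.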